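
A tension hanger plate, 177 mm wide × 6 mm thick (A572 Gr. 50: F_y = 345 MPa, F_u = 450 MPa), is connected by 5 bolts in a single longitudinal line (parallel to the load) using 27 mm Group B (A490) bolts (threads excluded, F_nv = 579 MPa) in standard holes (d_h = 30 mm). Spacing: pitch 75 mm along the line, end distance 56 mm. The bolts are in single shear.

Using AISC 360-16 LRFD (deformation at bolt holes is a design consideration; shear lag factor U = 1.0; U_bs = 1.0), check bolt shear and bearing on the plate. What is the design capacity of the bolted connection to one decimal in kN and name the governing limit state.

537.0 kN (bearing governs)

Bolt shear: A_b = π(27)²/4 = 572.56 mm². φR_n = 0.75 × 579 × 572.56 × 5 × 1 = 1243.2 kN.
Bearing (6 mm plate, F_u = 450 MPa): end bolts L_c = 56 − 30/2 = 41, R_n = min(1.2×41×6×450, 2.4×27×6×450) = 132.84 kN/bolt; interior L_c = 75 − 30 = 45, R_n = 145.8 kN/bolt. φR_n = 0.75 × (1×132.84 + 4×145.8) = 537.0 kN.
Governing: min(1243.2, 537.0) = 537.0 kN → bearing.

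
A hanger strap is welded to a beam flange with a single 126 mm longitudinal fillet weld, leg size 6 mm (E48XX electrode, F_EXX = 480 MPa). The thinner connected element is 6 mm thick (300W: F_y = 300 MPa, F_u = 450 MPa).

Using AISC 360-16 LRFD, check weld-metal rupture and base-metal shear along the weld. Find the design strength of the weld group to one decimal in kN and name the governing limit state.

115.5 kN (weld metal governs)

Weld metal: throat = 0.707×6 = 4.242 mm, L = 126 mm. φR_n = 0.75 × 0.6 × 480 × 4.242 × 126 = 115.5 kN.
Base metal shear (6 mm plate): yield φR_n = 1.0×0.6×300×6×126 = 136.1 kN; rupture φR_n = 0.75×0.6×450×6×126 = 153.1 kN; take 136.1 kN (yield).
Governing: min(115.5, 136.1) = 115.5 kN → weld metal.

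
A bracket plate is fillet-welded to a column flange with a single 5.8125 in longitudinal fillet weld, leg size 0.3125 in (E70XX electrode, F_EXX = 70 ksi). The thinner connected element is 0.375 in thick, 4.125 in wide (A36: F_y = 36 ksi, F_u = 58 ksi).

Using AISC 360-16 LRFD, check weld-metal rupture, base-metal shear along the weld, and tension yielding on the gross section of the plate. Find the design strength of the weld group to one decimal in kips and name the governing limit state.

Weld metal: throat = 0.707×0.3125 = 0.22094 in, L = 5.8125 in. φR_n = 0.75 × 0.6 × 70 × 0.22094 × 5.8125 = 40.5 kips.
Base metal shear (0.375 in plate): yield φR_n = 1.0×0.6×36×0.375×5.8125 = 47.1 kips; rupture φR_n = 0.75×0.6×58×0.375×5.8125 = 56.9 kips; take 47.1 kips (yield).
Tension yield (gross): A_g = 4.125×0.375 = 1.5469 in². φR_n = 0.90 × 36 × 1.5469 = 50.1 kips.
Governing: min(40.5, 47.1, 50.1) = 40.5 kips → weld metal.

40.5 kips (weld metal governs)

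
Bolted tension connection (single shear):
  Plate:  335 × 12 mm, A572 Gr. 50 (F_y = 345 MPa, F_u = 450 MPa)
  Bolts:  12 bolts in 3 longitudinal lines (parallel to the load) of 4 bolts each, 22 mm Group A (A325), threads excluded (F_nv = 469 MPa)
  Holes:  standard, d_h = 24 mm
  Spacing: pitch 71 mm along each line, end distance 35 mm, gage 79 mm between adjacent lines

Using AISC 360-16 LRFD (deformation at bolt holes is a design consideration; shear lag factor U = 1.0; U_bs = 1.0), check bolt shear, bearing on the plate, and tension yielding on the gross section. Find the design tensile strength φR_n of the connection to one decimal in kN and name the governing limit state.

Bolt shear: A_b = π(22)²/4 = 380.13 mm². φR_n = 0.75 × 469 × 380.13 × 12 × 1 = 1604.5 kN.
Bearing (12 mm plate, F_u = 450 MPa): end bolts L_c = 35 − 24/2 = 23, R_n = min(1.2×23×12×450, 2.4×22×12×450) = 149.04 kN/bolt; interior L_c = 71 − 24 = 47, R_n = 285.12 kN/bolt. φR_n = 0.75 × (3×149.04 + 9×285.12) = 2259.9 kN.
Tension yield (gross): A_g = 335×12 = 4020 mm². φR_n = 0.90 × 345 × 4020 = 1248.2 kN.
Governing: min(1604.5, 2259.9, 1248.2) = 1248.2 kN → gross-section yield.

1248.2 kN (gross-section yield governs)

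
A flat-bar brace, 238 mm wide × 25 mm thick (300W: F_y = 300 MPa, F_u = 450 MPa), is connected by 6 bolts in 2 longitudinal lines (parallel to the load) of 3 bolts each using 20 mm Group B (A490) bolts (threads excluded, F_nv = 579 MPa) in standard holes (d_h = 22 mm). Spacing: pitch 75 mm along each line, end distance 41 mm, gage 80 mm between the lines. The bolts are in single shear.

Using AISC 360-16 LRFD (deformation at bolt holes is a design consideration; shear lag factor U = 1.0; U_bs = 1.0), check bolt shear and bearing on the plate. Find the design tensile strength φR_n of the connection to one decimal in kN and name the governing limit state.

818.5 kN (bolt shear governs)

Bolt shear: A_b = π(20)²/4 = 314.16 mm². φR_n = 0.75 × 579 × 314.16 × 6 × 1 = 818.5 kN.
Bearing (25 mm plate, F_u = 450 MPa): end bolts L_c = 41 − 22/2 = 30, R_n = min(1.2×30×25×450, 2.4×20×25×450) = 405 kN/bolt; interior L_c = 75 − 22 = 53, R_n = 540 kN/bolt. φR_n = 0.75 × (2×405 + 4×540) = 2227.5 kN.
Governing: min(818.5, 2227.5) = 818.5 kN → bolt shear.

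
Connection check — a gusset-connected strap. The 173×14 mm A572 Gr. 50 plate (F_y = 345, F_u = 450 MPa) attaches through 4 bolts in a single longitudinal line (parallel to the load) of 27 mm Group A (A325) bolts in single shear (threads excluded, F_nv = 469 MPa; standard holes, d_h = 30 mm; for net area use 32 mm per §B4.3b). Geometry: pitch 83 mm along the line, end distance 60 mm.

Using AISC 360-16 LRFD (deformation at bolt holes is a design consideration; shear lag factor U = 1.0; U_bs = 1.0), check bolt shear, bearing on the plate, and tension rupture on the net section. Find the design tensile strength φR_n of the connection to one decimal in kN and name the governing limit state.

Bolt shear: A_b = π(27)²/4 = 572.56 mm². φR_n = 0.75 × 469 × 572.56 × 4 × 1 = 805.6 kN.
Bearing (14 mm plate, F_u = 450 MPa): end bolts L_c = 60 − 30/2 = 45, R_n = min(1.2×45×14×450, 2.4×27×14×450) = 340.2 kN/bolt; interior L_c = 83 − 30 = 53, R_n = 400.68 kN/bolt. φR_n = 0.75 × (1×340.2 + 3×400.68) = 1156.7 kN.
Tension rupture (net): A_n = (173 − 1×32)×14 = 1974 mm² (U = 1.0, A_e = A_n). φR_n = 0.75 × 450 × 1974 = 666.2 kN.
Governing: min(805.6, 1156.7, 666.2) = 666.2 kN → net-section rupture.

666.2 kN (net-section rupture governs)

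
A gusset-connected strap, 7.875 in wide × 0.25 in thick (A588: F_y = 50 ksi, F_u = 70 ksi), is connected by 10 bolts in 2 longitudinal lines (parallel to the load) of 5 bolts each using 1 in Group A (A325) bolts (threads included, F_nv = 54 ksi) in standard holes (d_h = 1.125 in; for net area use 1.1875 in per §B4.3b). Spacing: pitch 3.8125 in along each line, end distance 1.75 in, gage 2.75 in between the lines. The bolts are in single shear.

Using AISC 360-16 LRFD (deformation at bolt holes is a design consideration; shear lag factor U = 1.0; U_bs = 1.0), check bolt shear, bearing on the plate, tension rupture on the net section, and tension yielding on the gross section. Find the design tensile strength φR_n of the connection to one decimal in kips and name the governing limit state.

Bolt shear: A_b = π(1)²/4 = 0.7854 in². φR_n = 0.75 × 54 × 0.7854 × 10 × 1 = 318.1 kips.
Bearing (0.25 in plate, F_u = 70 ksi): end bolts L_c = 1.75 − 1.125/2 = 1.1875, R_n = min(1.2×1.1875×0.25×70, 2.4×1×0.25×70) = 24.938 kips/bolt; interior L_c = 3.8125 − 1.125 = 2.6875, R_n = 42 kips/bolt. φR_n = 0.75 × (2×24.938 + 8×42) = 289.4 kips.
Tension rupture (net): A_n = (7.875 − 2×1.1875)×0.25 = 1.375 in² (U = 1.0, A_e = A_n). φR_n = 0.75 × 70 × 1.375 = 72.2 kips.
Tension yield (gross): A_g = 7.875×0.25 = 1.9688 in². φR_n = 0.90 × 50 × 1.9688 = 88.6 kips.
Governing: min(318.1, 289.4, 72.2, 88.6) = 72.2 kips → net-section rupture.

72.2 kips (net-section rupture governs)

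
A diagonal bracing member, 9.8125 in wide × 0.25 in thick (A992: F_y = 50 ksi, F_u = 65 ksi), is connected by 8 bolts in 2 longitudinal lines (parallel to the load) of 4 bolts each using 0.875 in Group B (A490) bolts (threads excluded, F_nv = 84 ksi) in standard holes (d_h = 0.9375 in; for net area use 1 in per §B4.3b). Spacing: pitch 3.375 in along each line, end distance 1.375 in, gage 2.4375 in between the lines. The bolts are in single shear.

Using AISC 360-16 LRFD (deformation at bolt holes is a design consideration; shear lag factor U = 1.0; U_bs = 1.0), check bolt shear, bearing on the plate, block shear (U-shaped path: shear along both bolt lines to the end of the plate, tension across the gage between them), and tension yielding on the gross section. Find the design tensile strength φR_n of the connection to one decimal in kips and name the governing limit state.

110.4 kips (gross-section yield governs)

Bolt shear: A_b = π(0.875)²/4 = 0.60132 in². φR_n = 0.75 × 84 × 0.60132 × 8 × 1 = 303.1 kips.
Bearing (0.25 in plate, F_u = 65 ksi): end bolts L_c = 1.375 − 0.9375/2 = 0.90625, R_n = min(1.2×0.90625×0.25×65, 2.4×0.875×0.25×65) = 17.672 kips/bolt; interior L_c = 3.375 − 0.9375 = 2.4375, R_n = 34.125 kips/bolt. φR_n = 0.75 × (2×17.672 + 6×34.125) = 180.1 kips.
Block shear: shear path 2×[1.375+3×3.375] = 2×11.5 in, A_gv = 5.75, A_nv = 2×(11.5 − 3.5×1)×0.25 = 4 in²; tension across gage: (2.4375 − 1×1)×0.25 = 0.35938 in². R_n = min(0.6×65×4, 0.6×50×5.75) + 1.0×65×0.35938 = min(156, 172.5) + 23.36 = 179.36 kips. φR_n = 0.75 × 179.36 = 134.5 kips.
Tension yield (gross): A_g = 9.8125×0.25 = 2.4531 in². φR_n = 0.90 × 50 × 2.4531 = 110.4 kips.
Governing: min(303.1, 180.1, 134.5, 110.4) = 110.4 kips → gross-section yield.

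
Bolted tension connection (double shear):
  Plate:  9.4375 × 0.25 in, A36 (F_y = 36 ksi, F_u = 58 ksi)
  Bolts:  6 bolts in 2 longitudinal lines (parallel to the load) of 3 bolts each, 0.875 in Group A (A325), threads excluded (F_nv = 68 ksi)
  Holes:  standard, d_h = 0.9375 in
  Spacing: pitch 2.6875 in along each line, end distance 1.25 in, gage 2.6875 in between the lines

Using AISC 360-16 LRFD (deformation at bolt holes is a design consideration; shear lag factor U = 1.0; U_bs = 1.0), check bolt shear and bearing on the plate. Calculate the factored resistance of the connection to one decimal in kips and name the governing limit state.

Bolt shear: A_b = π(0.875)²/4 = 0.60132 in². φR_n = 0.75 × 68 × 0.60132 × 6 × 2 = 368.0 kips.
Bearing (0.25 in plate, F_u = 58 ksi): end bolts L_c = 1.25 − 0.9375/2 = 0.78125, R_n = min(1.2×0.78125×0.25×58, 2.4×0.875×0.25×58) = 13.594 kips/bolt; interior L_c = 2.6875 − 0.9375 = 1.75, R_n = 30.45 kips/bolt. φR_n = 0.75 × (2×13.594 + 4×30.45) = 111.7 kips.
Governing: min(368.0, 111.7) = 111.7 kips → bearing.

111.7 kips (bearing governs)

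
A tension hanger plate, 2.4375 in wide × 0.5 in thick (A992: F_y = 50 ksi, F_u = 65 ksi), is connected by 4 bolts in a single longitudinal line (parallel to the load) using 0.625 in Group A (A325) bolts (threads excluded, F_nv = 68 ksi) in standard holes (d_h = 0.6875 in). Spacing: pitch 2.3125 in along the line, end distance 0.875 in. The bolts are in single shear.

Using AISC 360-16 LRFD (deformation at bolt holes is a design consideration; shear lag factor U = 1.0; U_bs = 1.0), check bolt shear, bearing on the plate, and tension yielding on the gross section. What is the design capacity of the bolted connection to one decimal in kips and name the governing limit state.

54.8 kips (gross-section yield governs)

Bolt shear: A_b = π(0.625)²/4 = 0.3068 in². φR_n = 0.75 × 68 × 0.3068 × 4 × 1 = 62.6 kips.
Bearing (0.5 in plate, F_u = 65 ksi): end bolts L_c = 0.875 − 0.6875/2 = 0.53125, R_n = min(1.2×0.53125×0.5×65, 2.4×0.625×0.5×65) = 20.719 kips/bolt; interior L_c = 2.3125 − 0.6875 = 1.625, R_n = 48.75 kips/bolt. φR_n = 0.75 × (1×20.719 + 3×48.75) = 125.2 kips.
Tension yield (gross): A_g = 2.4375×0.5 = 1.2188 in². φR_n = 0.90 × 50 × 1.2188 = 54.8 kips.
Governing: min(62.6, 125.2, 54.8) = 54.8 kips → gross-section yield.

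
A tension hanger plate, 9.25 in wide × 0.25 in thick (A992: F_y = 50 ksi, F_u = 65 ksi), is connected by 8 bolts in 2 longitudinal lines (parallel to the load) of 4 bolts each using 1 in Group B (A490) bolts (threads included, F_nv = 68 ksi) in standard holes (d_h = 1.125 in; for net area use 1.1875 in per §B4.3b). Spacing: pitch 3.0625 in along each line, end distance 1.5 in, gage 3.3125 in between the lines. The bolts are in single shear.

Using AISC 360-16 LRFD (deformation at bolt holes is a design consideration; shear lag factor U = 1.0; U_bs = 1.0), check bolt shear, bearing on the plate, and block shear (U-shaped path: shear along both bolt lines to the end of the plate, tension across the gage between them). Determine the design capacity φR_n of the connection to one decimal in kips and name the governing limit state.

Bolt shear: A_b = π(1)²/4 = 0.7854 in². φR_n = 0.75 × 68 × 0.7854 × 8 × 1 = 320.4 kips.
Bearing (0.25 in plate, F_u = 65 ksi): end bolts L_c = 1.5 − 1.125/2 = 0.9375, R_n = min(1.2×0.9375×0.25×65, 2.4×1×0.25×65) = 18.281 kips/bolt; interior L_c = 3.0625 − 1.125 = 1.9375, R_n = 37.781 kips/bolt. φR_n = 0.75 × (2×18.281 + 6×37.781) = 197.4 kips.
Block shear: shear path 2×[1.5+3×3.0625] = 2×10.6875 in, A_gv = 5.3438, A_nv = 2×(10.6875 − 3.5×1.1875)×0.25 = 3.2656 in²; tension across gage: (3.3125 − 1×1.1875)×0.25 = 0.53125 in². R_n = min(0.6×65×3.2656, 0.6×50×5.3438) + 1.0×65×0.53125 = min(127.36, 160.31) + 34.531 = 161.89 kips. φR_n = 0.75 × 161.89 = 121.4 kips.
Governing: min(320.4, 197.4, 121.4) = 121.4 kips → block shear.

121.4 kips (block shear governs)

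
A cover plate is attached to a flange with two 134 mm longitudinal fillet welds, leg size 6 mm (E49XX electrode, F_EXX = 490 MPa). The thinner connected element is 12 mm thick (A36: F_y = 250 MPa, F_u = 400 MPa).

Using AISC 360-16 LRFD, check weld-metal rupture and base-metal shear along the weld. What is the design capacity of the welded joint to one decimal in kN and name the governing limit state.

250.7 kN (weld metal governs)

Weld metal: throat = 0.707×6 = 4.242 mm, L = 2×134 = 268 mm. φR_n = 0.75 × 0.6 × 490 × 4.242 × 268 = 250.7 kN.
Base metal shear (12 mm plate): yield φR_n = 1.0×0.6×250×12×268 = 482.4 kN; rupture φR_n = 0.75×0.6×400×12×268 = 578.9 kN; take 482.4 kN (yield).
Governing: min(250.7, 482.4) = 250.7 kN → weld metal.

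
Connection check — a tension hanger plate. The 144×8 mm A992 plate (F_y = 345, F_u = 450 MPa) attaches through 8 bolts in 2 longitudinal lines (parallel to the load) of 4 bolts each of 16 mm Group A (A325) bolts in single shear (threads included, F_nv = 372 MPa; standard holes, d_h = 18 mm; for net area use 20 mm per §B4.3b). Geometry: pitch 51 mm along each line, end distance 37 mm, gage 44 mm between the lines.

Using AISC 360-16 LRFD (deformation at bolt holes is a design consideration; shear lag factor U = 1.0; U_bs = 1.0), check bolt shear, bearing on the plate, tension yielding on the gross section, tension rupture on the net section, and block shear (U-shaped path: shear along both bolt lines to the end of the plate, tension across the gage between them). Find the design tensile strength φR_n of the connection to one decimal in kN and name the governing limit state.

Bolt shear: A_b = π(16)²/4 = 201.06 mm². φR_n = 0.75 × 372 × 201.06 × 8 × 1 = 448.8 kN.
Bearing (8 mm plate, F_u = 450 MPa): end bolts L_c = 37 − 18/2 = 28, R_n = min(1.2×28×8×450, 2.4×16×8×450) = 120.96 kN/bolt; interior L_c = 51 − 18 = 33, R_n = 138.24 kN/bolt. φR_n = 0.75 × (2×120.96 + 6×138.24) = 803.5 kN.
Tension yield (gross): A_g = 144×8 = 1152 mm². φR_n = 0.90 × 345 × 1152 = 357.7 kN.
Tension rupture (net): A_n = (144 − 2×20)×8 = 832 mm² (U = 1.0, A_e = A_n). φR_n = 0.75 × 450 × 832 = 280.8 kN.
Block shear: shear path 2×[37+3×51] = 2×190 mm, A_gv = 3040, A_nv = 2×(190 − 3.5×20)×8 = 1920 mm²; tension across gage: (44 − 1×20)×8 = 192 mm². R_n = min(0.6×450×1920, 0.6×345×3040) + 1.0×450×192 = min(518.4, 629.28) + 86.4 = 604.8 kN. φR_n = 0.75 × 604.8 = 453.6 kN.
Governing: min(448.8, 803.5, 357.7, 280.8, 453.6) = 280.8 kN → net-section rupture.

280.8 kN (net-section rupture governs)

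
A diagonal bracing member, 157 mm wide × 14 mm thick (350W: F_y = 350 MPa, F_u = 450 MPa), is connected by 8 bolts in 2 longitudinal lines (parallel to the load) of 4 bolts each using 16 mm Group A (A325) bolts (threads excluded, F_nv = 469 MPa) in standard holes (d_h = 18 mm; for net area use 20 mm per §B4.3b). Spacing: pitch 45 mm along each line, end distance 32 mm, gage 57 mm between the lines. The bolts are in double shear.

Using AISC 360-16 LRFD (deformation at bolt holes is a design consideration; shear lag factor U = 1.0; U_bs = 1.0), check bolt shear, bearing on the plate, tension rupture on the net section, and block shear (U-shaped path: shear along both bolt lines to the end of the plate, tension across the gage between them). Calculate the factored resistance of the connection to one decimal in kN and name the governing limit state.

552.8 kN (net-section rupture governs)

Bolt shear: A_b = π(16)²/4 = 201.06 mm². φR_n = 0.75 × 469 × 201.06 × 8 × 2 = 1131.6 kN.
Bearing (14 mm plate, F_u = 450 MPa): end bolts L_c = 32 − 18/2 = 23, R_n = min(1.2×23×14×450, 2.4×16×14×450) = 173.88 kN/bolt; interior L_c = 45 − 18 = 27, R_n = 204.12 kN/bolt. φR_n = 0.75 × (2×173.88 + 6×204.12) = 1179.4 kN.
Tension rupture (net): A_n = (157 − 2×20)×14 = 1638 mm² (U = 1.0, A_e = A_n). φR_n = 0.75 × 450 × 1638 = 552.8 kN.
Block shear: shear path 2×[32+3×45] = 2×167 mm, A_gv = 4676, A_nv = 2×(167 − 3.5×20)×14 = 2716 mm²; tension across gage: (57 − 1×20)×14 = 518 mm². R_n = min(0.6×450×2716, 0.6×350×4676) + 1.0×450×518 = min(733.32, 981.96) + 233.1 = 966.42 kN. φR_n = 0.75 × 966.42 = 724.8 kN.
Governing: min(1131.6, 1179.4, 552.8, 724.8) = 552.8 kN → net-section rupture.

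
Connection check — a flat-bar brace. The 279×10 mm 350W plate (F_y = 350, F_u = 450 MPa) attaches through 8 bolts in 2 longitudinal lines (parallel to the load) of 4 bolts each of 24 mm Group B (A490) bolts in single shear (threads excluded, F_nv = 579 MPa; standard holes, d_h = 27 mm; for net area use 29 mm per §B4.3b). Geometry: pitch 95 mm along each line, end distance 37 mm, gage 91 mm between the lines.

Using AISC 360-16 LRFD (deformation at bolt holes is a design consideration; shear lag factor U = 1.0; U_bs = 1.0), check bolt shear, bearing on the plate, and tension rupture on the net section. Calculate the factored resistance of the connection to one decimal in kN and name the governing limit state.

745.9 kN (net-section rupture governs)

Bolt shear: A_b = π(24)²/4 = 452.39 mm². φR_n = 0.75 × 579 × 452.39 × 8 × 1 = 1571.6 kN.
Bearing (10 mm plate, F_u = 450 MPa): end bolts L_c = 37 − 27/2 = 23.5, R_n = min(1.2×23.5×10×450, 2.4×24×10×450) = 126.9 kN/bolt; interior L_c = 95 − 27 = 68, R_n = 259.2 kN/bolt. φR_n = 0.75 × (2×126.9 + 6×259.2) = 1356.8 kN.
Tension rupture (net): A_n = (279 − 2×29)×10 = 2210 mm² (U = 1.0, A_e = A_n). φR_n = 0.75 × 450 × 2210 = 745.9 kN.
Governing: min(1571.6, 1356.8, 745.9) = 745.9 kN → net-section rupture.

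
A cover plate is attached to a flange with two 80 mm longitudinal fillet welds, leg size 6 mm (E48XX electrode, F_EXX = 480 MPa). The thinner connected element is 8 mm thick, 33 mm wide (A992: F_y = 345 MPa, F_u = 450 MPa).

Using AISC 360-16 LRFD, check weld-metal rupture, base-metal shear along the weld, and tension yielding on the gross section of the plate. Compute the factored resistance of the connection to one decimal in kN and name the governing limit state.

Weld metal: throat = 0.707×6 = 4.242 mm, L = 2×80 = 160 mm. φR_n = 0.75 × 0.6 × 480 × 4.242 × 160 = 146.6 kN.
Base metal shear (8 mm plate): yield φR_n = 1.0×0.6×345×8×160 = 265.0 kN; rupture φR_n = 0.75×0.6×450×8×160 = 259.2 kN; take 259.2 kN (rupture).
Tension yield (gross): A_g = 33×8 = 264 mm². φR_n = 0.90 × 345 × 264 = 82.0 kN.
Governing: min(146.6, 259.2, 82.0) = 82.0 kN → gross-section yield.

82.0 kN (gross-section yield governs)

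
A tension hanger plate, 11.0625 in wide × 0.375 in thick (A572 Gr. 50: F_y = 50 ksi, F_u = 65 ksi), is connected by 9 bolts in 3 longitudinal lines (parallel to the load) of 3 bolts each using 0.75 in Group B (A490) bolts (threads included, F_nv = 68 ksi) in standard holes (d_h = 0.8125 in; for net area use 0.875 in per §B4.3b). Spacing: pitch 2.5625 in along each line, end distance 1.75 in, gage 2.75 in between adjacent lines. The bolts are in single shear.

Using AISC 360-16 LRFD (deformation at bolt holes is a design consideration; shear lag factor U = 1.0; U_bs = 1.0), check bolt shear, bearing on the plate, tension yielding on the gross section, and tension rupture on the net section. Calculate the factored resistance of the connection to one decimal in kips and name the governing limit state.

Bolt shear: A_b = π(0.75)²/4 = 0.44179 in². φR_n = 0.75 × 68 × 0.44179 × 9 × 1 = 202.8 kips.
Bearing (0.375 in plate, F_u = 65 ksi): end bolts L_c = 1.75 − 0.8125/2 = 1.34375, R_n = min(1.2×1.34375×0.375×65, 2.4×0.75×0.375×65) = 39.305 kips/bolt; interior L_c = 2.5625 − 0.8125 = 1.75, R_n = 43.875 kips/bolt. φR_n = 0.75 × (3×39.305 + 6×43.875) = 285.9 kips.
Tension yield (gross): A_g = 11.0625×0.375 = 4.1484 in². φR_n = 0.90 × 50 × 4.1484 = 186.7 kips.
Tension rupture (net): A_n = (11.0625 − 3×0.875)×0.375 = 3.1641 in² (U = 1.0, A_e = A_n). φR_n = 0.75 × 65 × 3.1641 = 154.2 kips.
Governing: min(202.8, 285.9, 186.7, 154.2) = 154.2 kips → net-section rupture.

154.2 kips (net-section rupture governs)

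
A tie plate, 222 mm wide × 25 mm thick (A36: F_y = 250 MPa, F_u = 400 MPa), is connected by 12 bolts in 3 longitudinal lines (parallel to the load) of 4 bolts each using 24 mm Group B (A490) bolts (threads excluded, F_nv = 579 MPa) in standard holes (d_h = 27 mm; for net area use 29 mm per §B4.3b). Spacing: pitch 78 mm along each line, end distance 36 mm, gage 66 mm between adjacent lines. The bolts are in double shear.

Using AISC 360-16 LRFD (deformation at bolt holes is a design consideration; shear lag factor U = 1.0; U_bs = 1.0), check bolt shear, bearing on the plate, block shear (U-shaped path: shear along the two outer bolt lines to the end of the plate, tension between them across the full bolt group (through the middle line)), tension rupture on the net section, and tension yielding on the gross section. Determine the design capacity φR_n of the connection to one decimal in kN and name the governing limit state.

Bolt shear: A_b = π(24)²/4 = 452.39 mm². φR_n = 0.75 × 579 × 452.39 × 12 × 2 = 4714.8 kN.
Bearing (25 mm plate, F_u = 400 MPa): end bolts L_c = 36 − 27/2 = 22.5, R_n = min(1.2×22.5×25×400, 2.4×24×25×400) = 270 kN/bolt; interior L_c = 78 − 27 = 51, R_n = 576 kN/bolt. φR_n = 0.75 × (3×270 + 9×576) = 4495.5 kN.
Block shear: shear path 2×[36+3×78] = 2×270 mm, A_gv = 13500, A_nv = 2×(270 − 3.5×29)×25 = 8425 mm²; tension across gage: (132 − 2×29)×25 = 1850 mm². R_n = min(0.6×400×8425, 0.6×250×13500) + 1.0×400×1850 = min(2022, 2025) + 740 = 2762 kN. φR_n = 0.75 × 2762 = 2071.5 kN.
Tension rupture (net): A_n = (222 − 3×29)×25 = 3375 mm² (U = 1.0, A_e = A_n). φR_n = 0.75 × 400 × 3375 = 1012.5 kN.
Tension yield (gross): A_g = 222×25 = 5550 mm². φR_n = 0.90 × 250 × 5550 = 1248.8 kN.
Governing: min(4714.8, 4495.5, 2071.5, 1012.5, 1248.8) = 1012.5 kN → net-section rupture.

1012.5 kN (net-section rupture governs)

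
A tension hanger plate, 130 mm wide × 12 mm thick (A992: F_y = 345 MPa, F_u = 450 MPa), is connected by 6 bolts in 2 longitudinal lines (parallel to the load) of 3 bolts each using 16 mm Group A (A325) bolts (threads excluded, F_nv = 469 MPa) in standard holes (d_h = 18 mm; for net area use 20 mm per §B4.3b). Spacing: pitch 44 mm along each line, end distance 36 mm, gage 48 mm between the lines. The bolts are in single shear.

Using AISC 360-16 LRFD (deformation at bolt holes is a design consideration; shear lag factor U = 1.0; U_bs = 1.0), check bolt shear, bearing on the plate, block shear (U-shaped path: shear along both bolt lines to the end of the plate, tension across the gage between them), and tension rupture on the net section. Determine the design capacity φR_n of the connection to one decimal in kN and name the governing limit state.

364.5 kN (net-section rupture governs)

Bolt shear: A_b = π(16)²/4 = 201.06 mm². φR_n = 0.75 × 469 × 201.06 × 6 × 1 = 424.3 kN.
Bearing (12 mm plate, F_u = 450 MPa): end bolts L_c = 36 − 18/2 = 27, R_n = min(1.2×27×12×450, 2.4×16×12×450) = 174.96 kN/bolt; interior L_c = 44 − 18 = 26, R_n = 168.48 kN/bolt. φR_n = 0.75 × (2×174.96 + 4×168.48) = 767.9 kN.
Block shear: shear path 2×[36+2×44] = 2×124 mm, A_gv = 2976, A_nv = 2×(124 − 2.5×20)×12 = 1776 mm²; tension across gage: (48 − 1×20)×12 = 336 mm². R_n = min(0.6×450×1776, 0.6×345×2976) + 1.0×450×336 = min(479.52, 616.03) + 151.2 = 630.72 kN. φR_n = 0.75 × 630.72 = 473.0 kN.
Tension rupture (net): A_n = (130 − 2×20)×12 = 1080 mm² (U = 1.0, A_e = A_n). φR_n = 0.75 × 450 × 1080 = 364.5 kN.
Governing: min(424.3, 767.9, 473.0, 364.5) = 364.5 kN → net-section rupture.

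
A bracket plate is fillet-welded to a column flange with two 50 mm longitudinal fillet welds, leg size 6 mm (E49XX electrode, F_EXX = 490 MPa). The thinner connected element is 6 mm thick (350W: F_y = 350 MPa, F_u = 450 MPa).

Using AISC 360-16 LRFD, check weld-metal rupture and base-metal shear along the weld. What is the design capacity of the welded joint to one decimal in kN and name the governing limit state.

Weld metal: throat = 0.707×6 = 4.242 mm, L = 2×50 = 100 mm. φR_n = 0.75 × 0.6 × 490 × 4.242 × 100 = 93.5 kN.
Base metal shear (6 mm plate): yield φR_n = 1.0×0.6×350×6×100 = 126.0 kN; rupture φR_n = 0.75×0.6×450×6×100 = 121.5 kN; take 121.5 kN (rupture).
Governing: min(93.5, 121.5) = 93.5 kN → weld metal.

93.5 kN (weld metal governs)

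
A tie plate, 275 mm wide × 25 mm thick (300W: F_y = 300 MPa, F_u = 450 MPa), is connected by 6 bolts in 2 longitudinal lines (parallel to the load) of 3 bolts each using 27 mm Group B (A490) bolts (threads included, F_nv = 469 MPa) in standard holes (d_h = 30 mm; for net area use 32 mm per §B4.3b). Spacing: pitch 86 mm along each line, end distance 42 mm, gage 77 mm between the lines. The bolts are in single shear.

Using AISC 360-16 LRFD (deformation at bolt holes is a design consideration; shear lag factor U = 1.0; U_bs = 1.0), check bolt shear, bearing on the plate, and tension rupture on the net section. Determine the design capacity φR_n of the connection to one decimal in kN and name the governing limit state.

Bolt shear: A_b = π(27)²/4 = 572.56 mm². φR_n = 0.75 × 469 × 572.56 × 6 × 1 = 1208.4 kN.
Bearing (25 mm plate, F_u = 450 MPa): end bolts L_c = 42 − 30/2 = 27, R_n = min(1.2×27×25×450, 2.4×27×25×450) = 364.5 kN/bolt; interior L_c = 86 − 30 = 56, R_n = 729 kN/bolt. φR_n = 0.75 × (2×364.5 + 4×729) = 2733.8 kN.
Tension rupture (net): A_n = (275 − 2×32)×25 = 5275 mm² (U = 1.0, A_e = A_n). φR_n = 0.75 × 450 × 5275 = 1780.3 kN.
Governing: min(1208.4, 2733.8, 1780.3) = 1208.4 kN → bolt shear.

1208.4 kN (bolt shear governs)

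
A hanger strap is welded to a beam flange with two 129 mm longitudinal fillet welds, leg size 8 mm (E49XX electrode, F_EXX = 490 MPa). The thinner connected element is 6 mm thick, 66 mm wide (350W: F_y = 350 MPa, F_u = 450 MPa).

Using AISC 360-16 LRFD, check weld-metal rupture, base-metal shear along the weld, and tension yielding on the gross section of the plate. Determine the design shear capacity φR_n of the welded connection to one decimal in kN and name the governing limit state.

Weld metal: throat = 0.707×8 = 5.656 mm, L = 2×129 = 258 mm. φR_n = 0.75 × 0.6 × 490 × 5.656 × 258 = 321.8 kN.
Base metal shear (6 mm plate): yield φR_n = 1.0×0.6×350×6×258 = 325.1 kN; rupture φR_n = 0.75×0.6×450×6×258 = 313.5 kN; take 313.5 kN (rupture).
Tension yield (gross): A_g = 66×6 = 396 mm². φR_n = 0.90 × 350 × 396 = 124.7 kN.
Governing: min(321.8, 313.5, 124.7) = 124.7 kN → gross-section yield.

124.7 kN (gross-section yield governs)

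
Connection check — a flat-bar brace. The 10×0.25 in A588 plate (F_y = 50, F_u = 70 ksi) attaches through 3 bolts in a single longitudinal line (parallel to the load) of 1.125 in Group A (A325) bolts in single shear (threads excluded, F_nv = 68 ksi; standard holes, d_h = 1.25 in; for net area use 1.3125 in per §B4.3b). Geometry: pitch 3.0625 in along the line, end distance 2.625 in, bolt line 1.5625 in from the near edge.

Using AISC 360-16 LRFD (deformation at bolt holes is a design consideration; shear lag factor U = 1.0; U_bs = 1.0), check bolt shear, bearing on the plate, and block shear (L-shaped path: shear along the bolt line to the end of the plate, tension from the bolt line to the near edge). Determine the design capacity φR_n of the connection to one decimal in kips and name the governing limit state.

Bolt shear: A_b = π(1.125)²/4 = 0.99402 in². φR_n = 0.75 × 68 × 0.99402 × 3 × 1 = 152.1 kips.
Bearing (0.25 in plate, F_u = 70 ksi): end bolts L_c = 2.625 − 1.25/2 = 2, R_n = min(1.2×2×0.25×70, 2.4×1.125×0.25×70) = 42 kips/bolt; interior L_c = 3.0625 − 1.25 = 1.8125, R_n = 38.063 kips/bolt. φR_n = 0.75 × (1×42 + 2×38.063) = 88.6 kips.
Block shear: shear path 1×[2.625+2×3.0625] = 1×8.75 in, A_gv = 2.1875, A_nv = 1×(8.75 − 2.5×1.3125)×0.25 = 1.3672 in²; tension to near edge: (1.5625 − 0.5×1.3125)×0.25 = 0.22656 in². R_n = min(0.6×70×1.3672, 0.6×50×2.1875) + 1.0×70×0.22656 = min(57.422, 65.625) + 15.859 = 73.281 kips. φR_n = 0.75 × 73.281 = 55.0 kips.
Governing: min(152.1, 88.6, 55.0) = 55.0 kips → block shear.

55.0 kips (block shear governs)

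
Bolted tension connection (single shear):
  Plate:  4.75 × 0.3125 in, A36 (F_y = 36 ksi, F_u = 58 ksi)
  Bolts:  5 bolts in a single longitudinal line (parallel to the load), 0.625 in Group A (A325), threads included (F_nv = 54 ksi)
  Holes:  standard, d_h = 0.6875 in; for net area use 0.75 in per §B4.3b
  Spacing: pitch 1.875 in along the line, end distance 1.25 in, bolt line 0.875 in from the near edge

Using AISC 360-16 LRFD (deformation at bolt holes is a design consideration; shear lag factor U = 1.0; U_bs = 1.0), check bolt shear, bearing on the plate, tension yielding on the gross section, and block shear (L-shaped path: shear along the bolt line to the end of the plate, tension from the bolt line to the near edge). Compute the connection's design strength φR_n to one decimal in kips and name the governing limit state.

Bolt shear: A_b = π(0.625)²/4 = 0.3068 in². φR_n = 0.75 × 54 × 0.3068 × 5 × 1 = 62.1 kips.
Bearing (0.3125 in plate, F_u = 58 ksi): end bolts L_c = 1.25 − 0.6875/2 = 0.90625, R_n = min(1.2×0.90625×0.3125×58, 2.4×0.625×0.3125×58) = 19.711 kips/bolt; interior L_c = 1.875 − 0.6875 = 1.1875, R_n = 25.828 kips/bolt. φR_n = 0.75 × (1×19.711 + 4×25.828) = 92.3 kips.
Tension yield (gross): A_g = 4.75×0.3125 = 1.4844 in². φR_n = 0.90 × 36 × 1.4844 = 48.1 kips.
Block shear: shear path 1×[1.25+4×1.875] = 1×8.75 in, A_gv = 2.7344, A_nv = 1×(8.75 − 4.5×0.75)×0.3125 = 1.6797 in²; tension to near edge: (0.875 − 0.5×0.75)×0.3125 = 0.15625 in². R_n = min(0.6×58×1.6797, 0.6×36×2.7344) + 1.0×58×0.15625 = min(58.454, 59.063) + 9.0625 = 67.517 kips. φR_n = 0.75 × 67.517 = 50.6 kips.
Governing: min(62.1, 92.3, 48.1, 50.6) = 48.1 kips → gross-section yield.

48.1 kips (gross-section yield governs)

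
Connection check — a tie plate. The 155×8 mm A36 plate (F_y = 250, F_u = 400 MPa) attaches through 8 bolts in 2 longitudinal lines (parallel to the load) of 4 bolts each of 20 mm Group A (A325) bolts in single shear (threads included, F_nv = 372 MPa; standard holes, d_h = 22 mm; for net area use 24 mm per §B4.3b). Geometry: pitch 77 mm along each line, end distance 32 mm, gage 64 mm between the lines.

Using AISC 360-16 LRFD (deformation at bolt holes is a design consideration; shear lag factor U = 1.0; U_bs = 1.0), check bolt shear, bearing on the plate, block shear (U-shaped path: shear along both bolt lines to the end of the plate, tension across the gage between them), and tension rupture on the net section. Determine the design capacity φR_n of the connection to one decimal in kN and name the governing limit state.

Bolt shear: A_b = π(20)²/4 = 314.16 mm². φR_n = 0.75 × 372 × 314.16 × 8 × 1 = 701.2 kN.
Bearing (8 mm plate, F_u = 400 MPa): end bolts L_c = 32 − 22/2 = 21, R_n = min(1.2×21×8×400, 2.4×20×8×400) = 80.64 kN/bolt; interior L_c = 77 − 22 = 55, R_n = 153.6 kN/bolt. φR_n = 0.75 × (2×80.64 + 6×153.6) = 812.2 kN.
Block shear: shear path 2×[32+3×77] = 2×263 mm, A_gv = 4208, A_nv = 2×(263 − 3.5×24)×8 = 2864 mm²; tension across gage: (64 − 1×24)×8 = 320 mm². R_n = min(0.6×400×2864, 0.6×250×4208) + 1.0×400×320 = min(687.36, 631.2) + 128 = 759.2 kN. φR_n = 0.75 × 759.2 = 569.4 kN.
Tension rupture (net): A_n = (155 − 2×24)×8 = 856 mm² (U = 1.0, A_e = A_n). φR_n = 0.75 × 400 × 856 = 256.8 kN.
Governing: min(701.2, 812.2, 569.4, 256.8) = 256.8 kN → net-section rupture.

256.8 kN (net-section rupture governs)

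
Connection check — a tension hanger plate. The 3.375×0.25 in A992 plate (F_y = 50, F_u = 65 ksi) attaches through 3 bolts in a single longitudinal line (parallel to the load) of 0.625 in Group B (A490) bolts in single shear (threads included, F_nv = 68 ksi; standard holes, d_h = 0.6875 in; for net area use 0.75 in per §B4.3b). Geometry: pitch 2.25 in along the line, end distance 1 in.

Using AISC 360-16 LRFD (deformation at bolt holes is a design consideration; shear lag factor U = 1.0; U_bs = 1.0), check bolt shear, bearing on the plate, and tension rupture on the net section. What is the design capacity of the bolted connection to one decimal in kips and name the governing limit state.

32.0 kips (net-section rupture governs)

Bolt shear: A_b = π(0.625)²/4 = 0.3068 in². φR_n = 0.75 × 68 × 0.3068 × 3 × 1 = 46.9 kips.
Bearing (0.25 in plate, F_u = 65 ksi): end bolts L_c = 1 − 0.6875/2 = 0.65625, R_n = min(1.2×0.65625×0.25×65, 2.4×0.625×0.25×65) = 12.797 kips/bolt; interior L_c = 2.25 − 0.6875 = 1.5625, R_n = 24.375 kips/bolt. φR_n = 0.75 × (1×12.797 + 2×24.375) = 46.2 kips.
Tension rupture (net): A_n = (3.375 − 1×0.75)×0.25 = 0.65625 in² (U = 1.0, A_e = A_n). φR_n = 0.75 × 65 × 0.65625 = 32.0 kips.
Governing: min(46.9, 46.2, 32.0) = 32.0 kips → net-section rupture.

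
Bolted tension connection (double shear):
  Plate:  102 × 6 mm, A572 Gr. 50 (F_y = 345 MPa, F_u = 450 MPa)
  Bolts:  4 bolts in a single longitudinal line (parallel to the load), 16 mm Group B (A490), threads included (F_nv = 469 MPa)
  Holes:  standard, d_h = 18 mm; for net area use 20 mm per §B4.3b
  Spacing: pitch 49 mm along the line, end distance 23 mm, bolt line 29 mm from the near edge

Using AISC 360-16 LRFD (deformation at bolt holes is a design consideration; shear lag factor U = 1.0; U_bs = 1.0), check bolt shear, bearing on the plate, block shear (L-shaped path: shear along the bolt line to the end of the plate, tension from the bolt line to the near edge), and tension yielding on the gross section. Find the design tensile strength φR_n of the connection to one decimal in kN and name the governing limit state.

Bolt shear: A_b = π(16)²/4 = 201.06 mm². φR_n = 0.75 × 469 × 201.06 × 4 × 2 = 565.8 kN.
Bearing (6 mm plate, F_u = 450 MPa): end bolts L_c = 23 − 18/2 = 14, R_n = min(1.2×14×6×450, 2.4×16×6×450) = 45.36 kN/bolt; interior L_c = 49 − 18 = 31, R_n = 100.44 kN/bolt. φR_n = 0.75 × (1×45.36 + 3×100.44) = 260.0 kN.
Block shear: shear path 1×[23+3×49] = 1×170 mm, A_gv = 1020, A_nv = 1×(170 − 3.5×20)×6 = 600 mm²; tension to near edge: (29 − 0.5×20)×6 = 114 mm². R_n = min(0.6×450×600, 0.6×345×1020) + 1.0×450×114 = min(162, 211.14) + 51.3 = 213.3 kN. φR_n = 0.75 × 213.3 = 160.0 kN.
Tension yield (gross): A_g = 102×6 = 612 mm². φR_n = 0.90 × 345 × 612 = 190.0 kN.
Governing: min(565.8, 260.0, 160.0, 190.0) = 160.0 kN → block shear.

160.0 kN (block shear governs)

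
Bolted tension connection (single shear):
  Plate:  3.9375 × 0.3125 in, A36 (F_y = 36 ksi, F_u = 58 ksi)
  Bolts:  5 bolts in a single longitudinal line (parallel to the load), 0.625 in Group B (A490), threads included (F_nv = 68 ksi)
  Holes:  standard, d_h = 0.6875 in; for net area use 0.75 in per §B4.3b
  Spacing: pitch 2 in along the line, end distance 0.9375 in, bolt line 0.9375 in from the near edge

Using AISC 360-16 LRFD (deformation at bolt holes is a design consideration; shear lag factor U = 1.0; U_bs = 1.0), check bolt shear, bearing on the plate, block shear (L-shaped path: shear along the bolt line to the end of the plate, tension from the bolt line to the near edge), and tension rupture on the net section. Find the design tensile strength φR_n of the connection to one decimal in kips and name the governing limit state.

Bolt shear: A_b = π(0.625)²/4 = 0.3068 in². φR_n = 0.75 × 68 × 0.3068 × 5 × 1 = 78.2 kips.
Bearing (0.3125 in plate, F_u = 58 ksi): end bolts L_c = 0.9375 − 0.6875/2 = 0.59375, R_n = min(1.2×0.59375×0.3125×58, 2.4×0.625×0.3125×58) = 12.914 kips/bolt; interior L_c = 2 − 0.6875 = 1.3125, R_n = 27.188 kips/bolt. φR_n = 0.75 × (1×12.914 + 4×27.188) = 91.2 kips.
Block shear: shear path 1×[0.9375+4×2] = 1×8.9375 in, A_gv = 2.793, A_nv = 1×(8.9375 − 4.5×0.75)×0.3125 = 1.7383 in²; tension to near edge: (0.9375 − 0.5×0.75)×0.3125 = 0.17578 in². R_n = min(0.6×58×1.7383, 0.6×36×2.793) + 1.0×58×0.17578 = min(60.493, 60.329) + 10.195 = 70.524 kips. φR_n = 0.75 × 70.524 = 52.9 kips.
Tension rupture (net): A_n = (3.9375 − 1×0.75)×0.3125 = 0.99609 in² (U = 1.0, A_e = A_n). φR_n = 0.75 × 58 × 0.99609 = 43.3 kips.
Governing: min(78.2, 91.2, 52.9, 43.3) = 43.3 kips → net-section rupture.

43.3 kips (net-section rupture governs)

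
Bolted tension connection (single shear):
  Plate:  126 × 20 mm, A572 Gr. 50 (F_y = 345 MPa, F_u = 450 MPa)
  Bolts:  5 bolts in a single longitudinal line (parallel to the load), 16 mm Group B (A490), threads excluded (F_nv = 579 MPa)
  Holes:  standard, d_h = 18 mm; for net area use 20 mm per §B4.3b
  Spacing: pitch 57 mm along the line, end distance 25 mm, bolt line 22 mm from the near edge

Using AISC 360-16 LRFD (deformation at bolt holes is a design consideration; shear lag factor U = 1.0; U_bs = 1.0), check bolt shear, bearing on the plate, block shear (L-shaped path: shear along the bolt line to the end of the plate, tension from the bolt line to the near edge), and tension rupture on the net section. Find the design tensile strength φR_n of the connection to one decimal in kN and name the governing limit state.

Bolt shear: A_b = π(16)²/4 = 201.06 mm². φR_n = 0.75 × 579 × 201.06 × 5 × 1 = 436.6 kN.
Bearing (20 mm plate, F_u = 450 MPa): end bolts L_c = 25 − 18/2 = 16, R_n = min(1.2×16×20×450, 2.4×16×20×450) = 172.8 kN/bolt; interior L_c = 57 − 18 = 39, R_n = 345.6 kN/bolt. φR_n = 0.75 × (1×172.8 + 4×345.6) = 1166.4 kN.
Block shear: shear path 1×[25+4×57] = 1×253 mm, A_gv = 5060, A_nv = 1×(253 − 4.5×20)×20 = 3260 mm²; tension to near edge: (22 − 0.5×20)×20 = 240 mm². R_n = min(0.6×450×3260, 0.6×345×5060) + 1.0×450×240 = min(880.2, 1047.4) + 108 = 988.2 kN. φR_n = 0.75 × 988.2 = 741.2 kN.
Tension rupture (net): A_n = (126 − 1×20)×20 = 2120 mm² (U = 1.0, A_e = A_n). φR_n = 0.75 × 450 × 2120 = 715.5 kN.
Governing: min(436.6, 1166.4, 741.2, 715.5) = 436.6 kN → bolt shear.

436.6 kN (bolt shear governs)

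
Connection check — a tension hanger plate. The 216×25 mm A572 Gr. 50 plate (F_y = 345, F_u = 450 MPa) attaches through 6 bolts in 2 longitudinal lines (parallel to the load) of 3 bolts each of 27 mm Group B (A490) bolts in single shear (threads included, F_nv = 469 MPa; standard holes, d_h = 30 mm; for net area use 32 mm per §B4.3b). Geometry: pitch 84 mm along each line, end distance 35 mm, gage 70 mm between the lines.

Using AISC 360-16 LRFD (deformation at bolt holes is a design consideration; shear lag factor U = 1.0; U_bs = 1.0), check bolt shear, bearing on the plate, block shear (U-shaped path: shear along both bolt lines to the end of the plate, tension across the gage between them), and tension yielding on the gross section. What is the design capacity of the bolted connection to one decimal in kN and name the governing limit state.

Bolt shear: A_b = π(27)²/4 = 572.56 mm². φR_n = 0.75 × 469 × 572.56 × 6 × 1 = 1208.4 kN.
Bearing (25 mm plate, F_u = 450 MPa): end bolts L_c = 35 − 30/2 = 20, R_n = min(1.2×20×25×450, 2.4×27×25×450) = 270 kN/bolt; interior L_c = 84 − 30 = 54, R_n = 729 kN/bolt. φR_n = 0.75 × (2×270 + 4×729) = 2592.0 kN.
Block shear: shear path 2×[35+2×84] = 2×203 mm, A_gv = 10150, A_nv = 2×(203 − 2.5×32)×25 = 6150 mm²; tension across gage: (70 − 1×32)×25 = 950 mm². R_n = min(0.6×450×6150, 0.6×345×10150) + 1.0×450×950 = min(1660.5, 2101.1) + 427.5 = 2088 kN. φR_n = 0.75 × 2088 = 1566.0 kN.
Tension yield (gross): A_g = 216×25 = 5400 mm². φR_n = 0.90 × 345 × 5400 = 1676.7 kN.
Governing: min(1208.4, 2592.0, 1566.0, 1676.7) = 1208.4 kN → bolt shear.

1208.4 kN (bolt shear governs)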